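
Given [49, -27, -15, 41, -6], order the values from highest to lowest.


Original list: [49, -27, -15, 41, -6]
Repeatedly take the largest remaining element:
  Remaining [49, -27, -15, 41, -6] -> largest is 49
  Remaining [-27, -15, 41, -6] -> largest is 41
  Remaining [-27, -15, -6] -> largest is -6
  Remaining [-27, -15] -> largest is -15
  Remaining [-27] -> largest is -27
Collecting the picks in order gives the descending list.
Final answer: [49, 41, -6, -15, -27]


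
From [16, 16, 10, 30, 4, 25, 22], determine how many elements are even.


Check each element:
  16 is even
  16 is even
  10 is even
  30 is even
  4 is even
  25 is odd
  22 is even
Evens: [16, 16, 10, 30, 4, 22]
Count of evens = 6
Final answer: 6


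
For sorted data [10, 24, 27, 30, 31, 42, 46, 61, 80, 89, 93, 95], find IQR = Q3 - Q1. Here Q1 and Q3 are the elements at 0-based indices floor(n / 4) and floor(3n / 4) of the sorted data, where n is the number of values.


The data has n = 12 elements.
Q1 index = floor(12 / 4) = floor(3) = 3; Q3 index = floor(3 * 12 / 4) = floor(9) = 9
Q1 = element at index 3 = 30
Q3 = element at index 9 = 89
IQR = 89 - 30 = 59
Final answer: 59


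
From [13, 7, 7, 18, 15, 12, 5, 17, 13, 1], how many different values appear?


List all unique values:
Distinct values: [1, 5, 7, 12, 13, 15, 17, 18]
Count = 8
Final answer: 8


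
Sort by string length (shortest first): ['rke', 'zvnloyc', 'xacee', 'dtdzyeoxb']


Compute lengths:
  'rke' has length 3
  'zvnloyc' has length 7
  'xacee' has length 5
  'dtdzyeoxb' has length 9
Lengths in increasing order: 3 < 5 < 7 < 9
Listing the words in that order gives the answer.
Final answer: ['rke', 'xacee', 'zvnloyc', 'dtdzyeoxb']


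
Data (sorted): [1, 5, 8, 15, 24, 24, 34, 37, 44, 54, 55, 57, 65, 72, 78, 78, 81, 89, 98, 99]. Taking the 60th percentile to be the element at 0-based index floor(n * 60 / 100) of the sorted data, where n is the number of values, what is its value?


The dataset has n = 20 elements.
Index = floor(20 * 60 / 100) = floor(1200 / 100) = floor(12) = 12
Counting from index 0 in the sorted data, the element at index 12 is 65.
Final answer: 65


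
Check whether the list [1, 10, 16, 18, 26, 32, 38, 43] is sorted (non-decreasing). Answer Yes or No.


Check consecutive pairs:
  1 <= 10? True
  10 <= 16? True
  16 <= 18? True
  18 <= 26? True
  26 <= 32? True
  32 <= 38? True
  38 <= 43? True
Every consecutive pair is in order, so the list is non-decreasing.
Final answer: Yes


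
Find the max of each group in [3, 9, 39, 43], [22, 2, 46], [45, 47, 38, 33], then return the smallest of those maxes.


Find max of each group:
  Group 1: [3, 9, 39, 43] -> max = 43
  Group 2: [22, 2, 46] -> max = 46
  Group 3: [45, 47, 38, 33] -> max = 47
Maxes: [43, 46, 47]
Minimum of maxes = 43
Final answer: 43


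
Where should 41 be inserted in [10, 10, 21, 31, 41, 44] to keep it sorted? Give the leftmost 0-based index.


List is sorted: [10, 10, 21, 31, 41, 44]
We need the leftmost position where 41 can be inserted, i.e. the first index whose element is >= 41 (or the end of the list if none is).
Binary search with low=0, high=6 (0-based indices):
  low=0, high=6, mid=3: a[3]=31 < 41, so low = 4
  low=4, high=6, mid=5: a[5]=44 >= 41, so high = 5
  low=4, high=5, mid=4: a[4]=41 >= 41, so high = 4
Now low = high = 4, so the insertion index is 4.
Final answer: 4


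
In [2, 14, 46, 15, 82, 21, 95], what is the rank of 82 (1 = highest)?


Sort descending: [95, 82, 46, 21, 15, 14, 2]
Find 82 in the sorted list.
82 is at position 2.
Final answer: 2


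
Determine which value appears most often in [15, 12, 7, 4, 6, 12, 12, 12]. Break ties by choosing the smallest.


Count the frequency of each value:
  4 appears 1 time(s)
  6 appears 1 time(s)
  7 appears 1 time(s)
  12 appears 4 time(s)
  15 appears 1 time(s)
Maximum frequency is 4.
Only 12 reaches that frequency, so it is the mode.
Final answer: 12


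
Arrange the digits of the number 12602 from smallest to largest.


The number 12602 has digits: 1, 2, 6, 0, 2
Sorted: 0, 1, 2, 2, 6
Joining the sorted digits gives the result.
Final answer: 01226


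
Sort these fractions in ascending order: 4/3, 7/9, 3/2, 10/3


Convert to decimal for comparison:
  4/3 = 1.3333
  7/9 = 0.7778
  3/2 = 1.5
  10/3 = 3.3333
Decimals in increasing order: 0.7778 < 1.3333 < 1.5 < 3.3333
Writing each back as its fraction gives the sorted order.
Final answer: 7/9, 4/3, 3/2, 10/3


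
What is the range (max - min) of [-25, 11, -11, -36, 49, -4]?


Maximum value: 49
Minimum value: -36
Range = 49 - (-36) = 85
Final answer: 85


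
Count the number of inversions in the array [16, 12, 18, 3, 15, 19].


For each element, count the later elements that are smaller than it:
  16 (index 0): smaller elements after it = [12, 3, 15] -> 3
  12 (index 1): smaller elements after it = [3] -> 1
  18 (index 2): smaller elements after it = [3, 15] -> 2
  3 (index 3): smaller elements after it = [] -> 0
  15 (index 4): smaller elements after it = [] -> 0
Total inversions = 3 + 1 + 2 + 0 + 0 = 6
Final answer: 6


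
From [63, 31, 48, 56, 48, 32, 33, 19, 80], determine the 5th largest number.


Sort descending: [80, 63, 56, 48, 48, 33, 32, 31, 19]
The 5th element (1-indexed) is at index 4.
Value = 48
Final answer: 48


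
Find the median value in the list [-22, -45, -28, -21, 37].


First, sort the list: [-45, -28, -22, -21, 37]
The list has 5 elements (odd count).
The middle index is 2 (0-based), and the element there is -22.
Final answer: -22


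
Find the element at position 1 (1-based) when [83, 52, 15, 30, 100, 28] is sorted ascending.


Sort ascending: [15, 28, 30, 52, 83, 100]
The 1st element (1-indexed) is at index 0.
Value = 15
Final answer: 15


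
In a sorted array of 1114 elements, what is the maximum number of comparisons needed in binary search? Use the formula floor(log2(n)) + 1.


Binary search halves the search space each step.
Maximum comparisons = floor(log2(1114)) + 1
log2(1114) = 10.1215
floor(log2(1114)) = 10, so 10 + 1 = 11
Final answer: 11


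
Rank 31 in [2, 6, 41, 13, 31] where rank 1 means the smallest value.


Sort ascending: [2, 6, 13, 31, 41]
Find 31 in the sorted list.
31 is at position 4 (1-indexed).
Final answer: 4


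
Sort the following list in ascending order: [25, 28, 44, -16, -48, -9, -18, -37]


Original list: [25, 28, 44, -16, -48, -9, -18, -37]
Repeatedly take the smallest remaining element:
  Remaining [25, 28, 44, -16, -48, -9, -18, -37] -> smallest is -48
  Remaining [25, 28, 44, -16, -9, -18, -37] -> smallest is -37
  Remaining [25, 28, 44, -16, -9, -18] -> smallest is -18
  Remaining [25, 28, 44, -16, -9] -> smallest is -16
  Remaining [25, 28, 44, -9] -> smallest is -9
  Remaining [25, 28, 44] -> smallest is 25
  Remaining [28, 44] -> smallest is 28
  Remaining [44] -> smallest is 44
Collecting the picks in order gives the sorted list.
Final answer: [-48, -37, -18, -16, -9, 25, 28, 44]


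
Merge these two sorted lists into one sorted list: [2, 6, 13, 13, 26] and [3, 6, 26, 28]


List A: [2, 6, 13, 13, 26]
List B: [3, 6, 26, 28]
Repeatedly compare the front elements and take the smaller:
  2 vs 3 -> take 2
  6 vs 3 -> take 3
  6 vs 6 -> take 6
  13 vs 6 -> take 6
  13 vs 26 -> take 13
  13 vs 26 -> take 13
  26 vs 26 -> take 26
  A is exhausted; append the rest of B: [26, 28]
Final answer: [2, 3, 6, 6, 13, 13, 26, 26, 28]


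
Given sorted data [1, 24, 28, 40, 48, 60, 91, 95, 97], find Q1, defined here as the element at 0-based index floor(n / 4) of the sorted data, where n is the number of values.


The list has n = 9 elements.
Q1 index = floor(9 / 4) = floor(2.25) = 2
Counting from index 0 in the sorted data, the element at index 2 is 28.
Final answer: 28


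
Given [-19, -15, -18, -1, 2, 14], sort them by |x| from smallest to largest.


Compute absolute values:
  |-19| = 19
  |-15| = 15
  |-18| = 18
  |-1| = 1
  |2| = 2
  |14| = 14
Absolute values in increasing order: 1 < 2 < 14 < 15 < 18 < 19
Listing the original numbers in that order gives the answer.
Final answer: [-1, 2, 14, -15, -18, -19]


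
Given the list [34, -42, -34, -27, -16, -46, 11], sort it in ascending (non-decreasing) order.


Original list: [34, -42, -34, -27, -16, -46, 11]
Repeatedly take the smallest remaining element:
  Remaining [34, -42, -34, -27, -16, -46, 11] -> smallest is -46
  Remaining [34, -42, -34, -27, -16, 11] -> smallest is -42
  Remaining [34, -34, -27, -16, 11] -> smallest is -34
  Remaining [34, -27, -16, 11] -> smallest is -27
  Remaining [34, -16, 11] -> smallest is -16
  Remaining [34, 11] -> smallest is 11
  Remaining [34] -> smallest is 34
Collecting the picks in order gives the sorted list.
Final answer: [-46, -42, -34, -27, -16, 11, 34]


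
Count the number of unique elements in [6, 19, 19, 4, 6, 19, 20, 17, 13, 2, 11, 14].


List all unique values:
Distinct values: [2, 4, 6, 11, 13, 14, 17, 19, 20]
Count = 9
Final answer: 9


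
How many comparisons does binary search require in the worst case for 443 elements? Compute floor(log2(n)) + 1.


Binary search halves the search space each step.
Maximum comparisons = floor(log2(443)) + 1
log2(443) = 8.7912
floor(log2(443)) = 8, so 8 + 1 = 9
Final answer: 9


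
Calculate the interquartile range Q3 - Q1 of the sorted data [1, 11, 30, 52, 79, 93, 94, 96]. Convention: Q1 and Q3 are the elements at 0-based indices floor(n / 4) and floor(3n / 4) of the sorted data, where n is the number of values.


The data has n = 8 elements.
Q1 index = floor(8 / 4) = floor(2) = 2; Q3 index = floor(3 * 8 / 4) = floor(6) = 6
Q1 = element at index 2 = 30
Q3 = element at index 6 = 94
IQR = 94 - 30 = 64
Final answer: 64


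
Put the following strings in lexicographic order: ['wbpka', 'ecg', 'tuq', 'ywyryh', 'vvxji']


Compare strings character by character (the first differing letter decides):
  'ecg' < 'tuq' since 'e' < 't' at position 1
  'tuq' < 'vvxji' since 't' < 'v' at position 1
  'vvxji' < 'wbpka' since 'v' < 'w' at position 1
  'wbpka' < 'ywyryh' since 'w' < 'y' at position 1
Chaining these comparisons gives the alphabetical order.
Final answer: ['ecg', 'tuq', 'vvxji', 'wbpka', 'ywyryh']


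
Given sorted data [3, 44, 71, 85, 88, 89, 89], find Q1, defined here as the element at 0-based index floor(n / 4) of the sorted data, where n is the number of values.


The list has n = 7 elements.
Q1 index = floor(7 / 4) = floor(1.75) = 1
Counting from index 0 in the sorted data, the element at index 1 is 44.
Final answer: 44


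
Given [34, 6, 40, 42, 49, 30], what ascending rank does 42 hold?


Sort ascending: [6, 30, 34, 40, 42, 49]
Find 42 in the sorted list.
42 is at position 5 (1-indexed).
Final answer: 5


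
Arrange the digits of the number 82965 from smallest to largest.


The number 82965 has digits: 8, 2, 9, 6, 5
Sorted: 2, 5, 6, 8, 9
Joining the sorted digits gives the result.
Final answer: 25689


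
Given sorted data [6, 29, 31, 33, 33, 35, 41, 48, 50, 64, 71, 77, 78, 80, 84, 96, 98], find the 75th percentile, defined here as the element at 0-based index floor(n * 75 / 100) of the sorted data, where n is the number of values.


The dataset has n = 17 elements.
Index = floor(17 * 75 / 100) = floor(1275 / 100) = floor(12.75) = 12
Counting from index 0 in the sorted data, the element at index 12 is 78.
Final answer: 78


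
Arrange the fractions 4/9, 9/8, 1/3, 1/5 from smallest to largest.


Convert to decimal for comparison:
  4/9 = 0.4444
  9/8 = 1.125
  1/3 = 0.3333
  1/5 = 0.2
Decimals in increasing order: 0.2 < 0.3333 < 0.4444 < 1.125
Writing each back as its fraction gives the sorted order.
Final answer: 1/5, 1/3, 4/9, 9/8


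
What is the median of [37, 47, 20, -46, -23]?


First, sort the list: [-46, -23, 20, 37, 47]
The list has 5 elements (odd count).
The middle index is 2 (0-based), and the element there is 20.
Final answer: 20


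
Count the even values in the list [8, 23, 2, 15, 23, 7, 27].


Check each element:
  8 is even
  23 is odd
  2 is even
  15 is odd
  23 is odd
  7 is odd
  27 is odd
Evens: [8, 2]
Count of evens = 2
Final answer: 2


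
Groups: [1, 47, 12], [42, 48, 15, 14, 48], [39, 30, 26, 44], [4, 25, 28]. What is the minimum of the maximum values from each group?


Find max of each group:
  Group 1: [1, 47, 12] -> max = 47
  Group 2: [42, 48, 15, 14, 48] -> max = 48
  Group 3: [39, 30, 26, 44] -> max = 44
  Group 4: [4, 25, 28] -> max = 28
Maxes: [47, 48, 44, 28]
Minimum of maxes = 28
Final answer: 28


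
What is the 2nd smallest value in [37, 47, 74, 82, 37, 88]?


Sort ascending: [37, 37, 47, 74, 82, 88]
The 2nd element (1-indexed) is at index 1.
Value = 37
Final answer: 37


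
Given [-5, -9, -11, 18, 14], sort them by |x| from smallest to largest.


Compute absolute values:
  |-5| = 5
  |-9| = 9
  |-11| = 11
  |18| = 18
  |14| = 14
Absolute values in increasing order: 5 < 9 < 11 < 14 < 18
Listing the original numbers in that order gives the answer.
Final answer: [-5, -9, -11, 14, 18]


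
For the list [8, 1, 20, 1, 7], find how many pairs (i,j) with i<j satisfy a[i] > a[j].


For each element, count the later elements that are smaller than it:
  8 (index 0): smaller elements after it = [1, 1, 7] -> 3
  1 (index 1): smaller elements after it = [] -> 0
  20 (index 2): smaller elements after it = [1, 7] -> 2
  1 (index 3): smaller elements after it = [] -> 0
Total inversions = 3 + 0 + 2 + 0 = 5
Final answer: 5


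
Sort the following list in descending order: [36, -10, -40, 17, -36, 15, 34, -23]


Original list: [36, -10, -40, 17, -36, 15, 34, -23]
Repeatedly take the largest remaining element:
  Remaining [36, -10, -40, 17, -36, 15, 34, -23] -> largest is 36
  Remaining [-10, -40, 17, -36, 15, 34, -23] -> largest is 34
  Remaining [-10, -40, 17, -36, 15, -23] -> largest is 17
  Remaining [-10, -40, -36, 15, -23] -> largest is 15
  Remaining [-10, -40, -36, -23] -> largest is -10
  Remaining [-40, -36, -23] -> largest is -23
  Remaining [-40, -36] -> largest is -36
  Remaining [-40] -> largest is -40
Collecting the picks in order gives the descending list.
Final answer: [36, 34, 17, 15, -10, -23, -36, -40]


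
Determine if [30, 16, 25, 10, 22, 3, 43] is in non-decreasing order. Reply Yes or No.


Check consecutive pairs:
  30 <= 16? False
  16 <= 25? True
  25 <= 10? False
  10 <= 22? True
  22 <= 3? False
  3 <= 43? True
3 consecutive pair(s) are out of order, so the list is not sorted.
Final answer: No


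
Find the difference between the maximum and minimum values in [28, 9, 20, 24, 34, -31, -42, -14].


Maximum value: 34
Minimum value: -42
Range = 34 - (-42) = 76
Final answer: 76


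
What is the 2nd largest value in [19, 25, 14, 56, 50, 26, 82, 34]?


Sort descending: [82, 56, 50, 34, 26, 25, 19, 14]
The 2nd element (1-indexed) is at index 1.
Value = 56
Final answer: 56


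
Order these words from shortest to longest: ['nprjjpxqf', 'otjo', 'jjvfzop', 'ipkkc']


Compute lengths:
  'nprjjpxqf' has length 9
  'otjo' has length 4
  'jjvfzop' has length 7
  'ipkkc' has length 5
Lengths in increasing order: 4 < 5 < 7 < 9
Listing the words in that order gives the answer.
Final answer: ['otjo', 'ipkkc', 'jjvfzop', 'nprjjpxqf']


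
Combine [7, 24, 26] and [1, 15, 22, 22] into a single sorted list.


List A: [7, 24, 26]
List B: [1, 15, 22, 22]
Repeatedly compare the front elements and take the smaller:
  7 vs 1 -> take 1
  7 vs 15 -> take 7
  24 vs 15 -> take 15
  24 vs 22 -> take 22
  24 vs 22 -> take 22
  B is exhausted; append the rest of A: [24, 26]
Final answer: [1, 7, 15, 22, 22, 24, 26]


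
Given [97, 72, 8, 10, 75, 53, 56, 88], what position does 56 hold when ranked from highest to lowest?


Sort descending: [97, 88, 75, 72, 56, 53, 10, 8]
Find 56 in the sorted list.
56 is at position 5.
Final answer: 5


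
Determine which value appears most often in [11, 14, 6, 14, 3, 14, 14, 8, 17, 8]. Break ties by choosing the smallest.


Count the frequency of each value:
  3 appears 1 time(s)
  6 appears 1 time(s)
  8 appears 2 time(s)
  11 appears 1 time(s)
  14 appears 4 time(s)
  17 appears 1 time(s)
Maximum frequency is 4.
Only 14 reaches that frequency, so it is the mode.
Final answer: 14


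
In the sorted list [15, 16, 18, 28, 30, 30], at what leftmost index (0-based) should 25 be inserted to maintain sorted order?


List is sorted: [15, 16, 18, 28, 30, 30]
We need the leftmost position where 25 can be inserted, i.e. the first index whose element is >= 25 (or the end of the list if none is).
Binary search with low=0, high=6 (0-based indices):
  low=0, high=6, mid=3: a[3]=28 >= 25, so high = 3
  low=0, high=3, mid=1: a[1]=16 < 25, so low = 2
  low=2, high=3, mid=2: a[2]=18 < 25, so low = 3
Now low = high = 3, so the insertion index is 3.
Final answer: 3


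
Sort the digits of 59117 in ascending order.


The number 59117 has digits: 5, 9, 1, 1, 7
Sorted: 1, 1, 5, 7, 9
Joining the sorted digits gives the result.
Final answer: 11579


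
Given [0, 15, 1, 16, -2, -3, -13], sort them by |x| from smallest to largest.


Compute absolute values:
  |0| = 0
  |15| = 15
  |1| = 1
  |16| = 16
  |-2| = 2
  |-3| = 3
  |-13| = 13
Absolute values in increasing order: 0 < 1 < 2 < 3 < 13 < 15 < 16
Listing the original numbers in that order gives the answer.
Final answer: [0, 1, -2, -3, -13, 15, 16]


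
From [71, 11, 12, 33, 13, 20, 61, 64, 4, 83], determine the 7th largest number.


Sort descending: [83, 71, 64, 61, 33, 20, 13, 12, 11, 4]
The 7th element (1-indexed) is at index 6.
Value = 13
Final answer: 13


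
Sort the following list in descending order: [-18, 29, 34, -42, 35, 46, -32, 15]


Original list: [-18, 29, 34, -42, 35, 46, -32, 15]
Repeatedly take the largest remaining element:
  Remaining [-18, 29, 34, -42, 35, 46, -32, 15] -> largest is 46
  Remaining [-18, 29, 34, -42, 35, -32, 15] -> largest is 35
  Remaining [-18, 29, 34, -42, -32, 15] -> largest is 34
  Remaining [-18, 29, -42, -32, 15] -> largest is 29
  Remaining [-18, -42, -32, 15] -> largest is 15
  Remaining [-18, -42, -32] -> largest is -18
  Remaining [-42, -32] -> largest is -32
  Remaining [-42] -> largest is -42
Collecting the picks in order gives the descending list.
Final answer: [46, 35, 34, 29, 15, -18, -32, -42]


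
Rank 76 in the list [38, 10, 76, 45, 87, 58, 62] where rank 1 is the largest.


Sort descending: [87, 76, 62, 58, 45, 38, 10]
Find 76 in the sorted list.
76 is at position 2.
Final answer: 2


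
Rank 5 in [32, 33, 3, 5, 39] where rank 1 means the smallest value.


Sort ascending: [3, 5, 32, 33, 39]
Find 5 in the sorted list.
5 is at position 2 (1-indexed).
Final answer: 2


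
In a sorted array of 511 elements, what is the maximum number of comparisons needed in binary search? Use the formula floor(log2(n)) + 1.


Binary search halves the search space each step.
Maximum comparisons = floor(log2(511)) + 1
log2(511) = 8.9972
floor(log2(511)) = 8, so 8 + 1 = 9
Final answer: 9


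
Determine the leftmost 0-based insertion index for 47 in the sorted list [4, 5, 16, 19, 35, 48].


List is sorted: [4, 5, 16, 19, 35, 48]
We need the leftmost position where 47 can be inserted, i.e. the first index whose element is >= 47 (or the end of the list if none is).
Binary search with low=0, high=6 (0-based indices):
  low=0, high=6, mid=3: a[3]=19 < 47, so low = 4
  low=4, high=6, mid=5: a[5]=48 >= 47, so high = 5
  low=4, high=5, mid=4: a[4]=35 < 47, so low = 5
Now low = high = 5, so the insertion index is 5.
Final answer: 5


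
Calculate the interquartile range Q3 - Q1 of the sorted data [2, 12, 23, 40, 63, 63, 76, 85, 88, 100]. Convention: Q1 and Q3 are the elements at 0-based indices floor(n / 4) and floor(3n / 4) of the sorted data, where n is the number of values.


The data has n = 10 elements.
Q1 index = floor(10 / 4) = floor(2.5) = 2; Q3 index = floor(3 * 10 / 4) = floor(7.5) = 7
Q1 = element at index 2 = 23
Q3 = element at index 7 = 85
IQR = 85 - 23 = 62
Final answer: 62


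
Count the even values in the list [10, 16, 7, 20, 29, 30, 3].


Check each element:
  10 is even
  16 is even
  7 is odd
  20 is even
  29 is odd
  30 is even
  3 is odd
Evens: [10, 16, 20, 30]
Count of evens = 4
Final answer: 4


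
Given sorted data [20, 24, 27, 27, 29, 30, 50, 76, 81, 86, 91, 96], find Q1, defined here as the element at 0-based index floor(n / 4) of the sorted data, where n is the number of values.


The list has n = 12 elements.
Q1 index = floor(12 / 4) = floor(3) = 3
Counting from index 0 in the sorted data, the element at index 3 is 27.
Final answer: 27


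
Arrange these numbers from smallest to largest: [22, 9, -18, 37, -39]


Original list: [22, 9, -18, 37, -39]
Repeatedly take the smallest remaining element:
  Remaining [22, 9, -18, 37, -39] -> smallest is -39
  Remaining [22, 9, -18, 37] -> smallest is -18
  Remaining [22, 9, 37] -> smallest is 9
  Remaining [22, 37] -> smallest is 22
  Remaining [37] -> smallest is 37
Collecting the picks in order gives the sorted list.
Final answer: [-39, -18, 9, 22, 37]


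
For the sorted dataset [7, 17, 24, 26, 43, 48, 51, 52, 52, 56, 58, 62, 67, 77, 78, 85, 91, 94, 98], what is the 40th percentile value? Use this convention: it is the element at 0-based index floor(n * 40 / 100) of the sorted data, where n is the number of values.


The dataset has n = 19 elements.
Index = floor(19 * 40 / 100) = floor(760 / 100) = floor(7.6) = 7
Counting from index 0 in the sorted data, the element at index 7 is 52.
Final answer: 52


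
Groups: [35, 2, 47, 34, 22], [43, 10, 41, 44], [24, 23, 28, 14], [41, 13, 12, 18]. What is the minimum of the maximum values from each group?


Find max of each group:
  Group 1: [35, 2, 47, 34, 22] -> max = 47
  Group 2: [43, 10, 41, 44] -> max = 44
  Group 3: [24, 23, 28, 14] -> max = 28
  Group 4: [41, 13, 12, 18] -> max = 41
Maxes: [47, 44, 28, 41]
Minimum of maxes = 28
Final answer: 28


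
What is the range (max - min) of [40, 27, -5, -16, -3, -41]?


Maximum value: 40
Minimum value: -41
Range = 40 - (-41) = 81
Final answer: 81


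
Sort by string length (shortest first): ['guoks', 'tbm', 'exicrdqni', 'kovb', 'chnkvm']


Compute lengths:
  'guoks' has length 5
  'tbm' has length 3
  'exicrdqni' has length 9
  'kovb' has length 4
  'chnkvm' has length 6
Lengths in increasing order: 3 < 4 < 5 < 6 < 9
Listing the words in that order gives the answer.
Final answer: ['tbm', 'kovb', 'guoks', 'chnkvm', 'exicrdqni']


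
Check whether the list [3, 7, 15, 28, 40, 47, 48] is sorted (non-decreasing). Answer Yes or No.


Check consecutive pairs:
  3 <= 7? True
  7 <= 15? True
  15 <= 28? True
  28 <= 40? True
  40 <= 47? True
  47 <= 48? True
Every consecutive pair is in order, so the list is non-decreasing.
Final answer: Yes


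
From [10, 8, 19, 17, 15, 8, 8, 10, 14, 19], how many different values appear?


List all unique values:
Distinct values: [8, 10, 14, 15, 17, 19]
Count = 6
Final answer: 6


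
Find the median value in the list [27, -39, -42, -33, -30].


First, sort the list: [-42, -39, -33, -30, 27]
The list has 5 elements (odd count).
The middle index is 2 (0-based), and the element there is -33.
Final answer: -33


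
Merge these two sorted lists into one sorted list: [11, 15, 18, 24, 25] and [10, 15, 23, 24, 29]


List A: [11, 15, 18, 24, 25]
List B: [10, 15, 23, 24, 29]
Repeatedly compare the front elements and take the smaller:
  11 vs 10 -> take 10
  11 vs 15 -> take 11
  15 vs 15 -> take 15
  18 vs 15 -> take 15
  18 vs 23 -> take 18
  24 vs 23 -> take 23
  24 vs 24 -> take 24
  25 vs 24 -> take 24
  25 vs 29 -> take 25
  A is exhausted; append the rest of B: [29]
Final answer: [10, 11, 15, 15, 18, 23, 24, 24, 25, 29]


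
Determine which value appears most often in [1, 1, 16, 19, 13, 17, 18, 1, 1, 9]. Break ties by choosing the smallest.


Count the frequency of each value:
  1 appears 4 time(s)
  9 appears 1 time(s)
  13 appears 1 time(s)
  16 appears 1 time(s)
  17 appears 1 time(s)
  18 appears 1 time(s)
  19 appears 1 time(s)
Maximum frequency is 4.
Only 1 reaches that frequency, so it is the mode.
Final answer: 1


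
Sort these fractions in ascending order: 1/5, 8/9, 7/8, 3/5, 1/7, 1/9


Convert to decimal for comparison:
  1/5 = 0.2
  8/9 = 0.8889
  7/8 = 0.875
  3/5 = 0.6
  1/7 = 0.1429
  1/9 = 0.1111
Decimals in increasing order: 0.1111 < 0.1429 < 0.2 < 0.6 < 0.875 < 0.8889
Writing each back as its fraction gives the sorted order.
Final answer: 1/9, 1/7, 1/5, 3/5, 7/8, 8/9


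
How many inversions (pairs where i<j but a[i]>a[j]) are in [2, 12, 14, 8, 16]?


For each element, count the later elements that are smaller than it:
  2 (index 0): smaller elements after it = [] -> 0
  12 (index 1): smaller elements after it = [8] -> 1
  14 (index 2): smaller elements after it = [8] -> 1
  8 (index 3): smaller elements after it = [] -> 0
Total inversions = 0 + 1 + 1 + 0 = 2
Final answer: 2


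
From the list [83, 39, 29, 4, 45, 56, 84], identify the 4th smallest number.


Sort ascending: [4, 29, 39, 45, 56, 83, 84]
The 4th element (1-indexed) is at index 3.
Value = 45
Final answer: 45


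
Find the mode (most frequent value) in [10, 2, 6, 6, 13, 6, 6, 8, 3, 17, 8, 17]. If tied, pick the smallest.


Count the frequency of each value:
  2 appears 1 time(s)
  3 appears 1 time(s)
  6 appears 4 time(s)
  8 appears 2 time(s)
  10 appears 1 time(s)
  13 appears 1 time(s)
  17 appears 2 time(s)
Maximum frequency is 4.
Only 6 reaches that frequency, so it is the mode.
Final answer: 6


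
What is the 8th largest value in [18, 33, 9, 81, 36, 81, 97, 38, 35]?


Sort descending: [97, 81, 81, 38, 36, 35, 33, 18, 9]
The 8th element (1-indexed) is at index 7.
Value = 18
Final answer: 18


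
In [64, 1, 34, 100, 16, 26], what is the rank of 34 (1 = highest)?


Sort descending: [100, 64, 34, 26, 16, 1]
Find 34 in the sorted list.
34 is at position 3.
Final answer: 3


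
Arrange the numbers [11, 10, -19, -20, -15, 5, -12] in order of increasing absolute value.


Compute absolute values:
  |11| = 11
  |10| = 10
  |-19| = 19
  |-20| = 20
  |-15| = 15
  |5| = 5
  |-12| = 12
Absolute values in increasing order: 5 < 10 < 11 < 12 < 15 < 19 < 20
Listing the original numbers in that order gives the answer.
Final answer: [5, 10, 11, -12, -15, -19, -20]


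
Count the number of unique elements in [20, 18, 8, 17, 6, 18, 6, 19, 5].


List all unique values:
Distinct values: [5, 6, 8, 17, 18, 19, 20]
Count = 7
Final answer: 7


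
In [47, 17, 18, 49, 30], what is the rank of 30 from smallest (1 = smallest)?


Sort ascending: [17, 18, 30, 47, 49]
Find 30 in the sorted list.
30 is at position 3 (1-indexed).
Final answer: 3


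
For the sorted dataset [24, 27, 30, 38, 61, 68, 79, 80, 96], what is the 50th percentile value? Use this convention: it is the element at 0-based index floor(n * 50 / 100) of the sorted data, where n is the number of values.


The dataset has n = 9 elements.
Index = floor(9 * 50 / 100) = floor(450 / 100) = floor(4.5) = 4
Counting from index 0 in the sorted data, the element at index 4 is 61.
Final answer: 61


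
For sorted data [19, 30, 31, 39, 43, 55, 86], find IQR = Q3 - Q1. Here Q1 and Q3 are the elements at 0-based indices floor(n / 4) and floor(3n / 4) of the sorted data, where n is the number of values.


The data has n = 7 elements.
Q1 index = floor(7 / 4) = floor(1.75) = 1; Q3 index = floor(3 * 7 / 4) = floor(5.25) = 5
Q1 = element at index 1 = 30
Q3 = element at index 5 = 55
IQR = 55 - 30 = 25
Final answer: 25


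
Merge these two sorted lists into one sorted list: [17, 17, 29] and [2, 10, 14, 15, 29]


List A: [17, 17, 29]
List B: [2, 10, 14, 15, 29]
Repeatedly compare the front elements and take the smaller:
  17 vs 2 -> take 2
  17 vs 10 -> take 10
  17 vs 14 -> take 14
  17 vs 15 -> take 15
  17 vs 29 -> take 17
  17 vs 29 -> take 17
  29 vs 29 -> take 29
  A is exhausted; append the rest of B: [29]
Final answer: [2, 10, 14, 15, 17, 17, 29, 29]


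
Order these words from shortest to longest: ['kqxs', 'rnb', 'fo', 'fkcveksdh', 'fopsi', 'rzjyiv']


Compute lengths:
  'kqxs' has length 4
  'rnb' has length 3
  'fo' has length 2
  'fkcveksdh' has length 9
  'fopsi' has length 5
  'rzjyiv' has length 6
Lengths in increasing order: 2 < 3 < 4 < 5 < 6 < 9
Listing the words in that order gives the answer.
Final answer: ['fo', 'rnb', 'kqxs', 'fopsi', 'rzjyiv', 'fkcveksdh']


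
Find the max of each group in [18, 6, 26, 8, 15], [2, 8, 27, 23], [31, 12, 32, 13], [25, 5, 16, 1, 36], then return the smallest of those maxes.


Find max of each group:
  Group 1: [18, 6, 26, 8, 15] -> max = 26
  Group 2: [2, 8, 27, 23] -> max = 27
  Group 3: [31, 12, 32, 13] -> max = 32
  Group 4: [25, 5, 16, 1, 36] -> max = 36
Maxes: [26, 27, 32, 36]
Minimum of maxes = 26
Final answer: 26


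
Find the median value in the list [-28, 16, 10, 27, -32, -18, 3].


First, sort the list: [-32, -28, -18, 3, 10, 16, 27]
The list has 7 elements (odd count).
The middle index is 3 (0-based), and the element there is 3.
Final answer: 3


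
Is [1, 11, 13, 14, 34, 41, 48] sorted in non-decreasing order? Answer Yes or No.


Check consecutive pairs:
  1 <= 11? True
  11 <= 13? True
  13 <= 14? True
  14 <= 34? True
  34 <= 41? True
  41 <= 48? True
Every consecutive pair is in order, so the list is non-decreasing.
Final answer: Yes


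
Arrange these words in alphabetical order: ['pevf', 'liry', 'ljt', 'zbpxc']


Compare strings character by character (the first differing letter decides):
  'liry' < 'ljt' since 'i' < 'j' at position 2
  'ljt' < 'pevf' since 'l' < 'p' at position 1
  'pevf' < 'zbpxc' since 'p' < 'z' at position 1
Chaining these comparisons gives the alphabetical order.
Final answer: ['liry', 'ljt', 'pevf', 'zbpxc']


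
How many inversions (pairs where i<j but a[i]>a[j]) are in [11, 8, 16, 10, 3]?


For each element, count the later elements that are smaller than it:
  11 (index 0): smaller elements after it = [8, 10, 3] -> 3
  8 (index 1): smaller elements after it = [3] -> 1
  16 (index 2): smaller elements after it = [10, 3] -> 2
  10 (index 3): smaller elements after it = [3] -> 1
Total inversions = 3 + 1 + 2 + 1 = 7
Final answer: 7


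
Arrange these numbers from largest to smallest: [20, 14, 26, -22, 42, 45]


Original list: [20, 14, 26, -22, 42, 45]
Repeatedly take the largest remaining element:
  Remaining [20, 14, 26, -22, 42, 45] -> largest is 45
  Remaining [20, 14, 26, -22, 42] -> largest is 42
  Remaining [20, 14, 26, -22] -> largest is 26
  Remaining [20, 14, -22] -> largest is 20
  Remaining [14, -22] -> largest is 14
  Remaining [-22] -> largest is -22
Collecting the picks in order gives the descending list.
Final answer: [45, 42, 26, 20, 14, -22]


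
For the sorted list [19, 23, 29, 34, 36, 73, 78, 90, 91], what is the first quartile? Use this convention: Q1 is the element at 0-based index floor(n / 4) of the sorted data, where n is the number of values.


The list has n = 9 elements.
Q1 index = floor(9 / 4) = floor(2.25) = 2
Counting from index 0 in the sorted data, the element at index 2 is 29.
Final answer: 29


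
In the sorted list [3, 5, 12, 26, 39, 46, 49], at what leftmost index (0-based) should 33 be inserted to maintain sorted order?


List is sorted: [3, 5, 12, 26, 39, 46, 49]
We need the leftmost position where 33 can be inserted, i.e. the first index whose element is >= 33 (or the end of the list if none is).
Binary search with low=0, high=7 (0-based indices):
  low=0, high=7, mid=3: a[3]=26 < 33, so low = 4
  low=4, high=7, mid=5: a[5]=46 >= 33, so high = 5
  low=4, high=5, mid=4: a[4]=39 >= 33, so high = 4
Now low = high = 4, so the insertion index is 4.
Final answer: 4


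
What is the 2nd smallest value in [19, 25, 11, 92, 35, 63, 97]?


Sort ascending: [11, 19, 25, 35, 63, 92, 97]
The 2nd element (1-indexed) is at index 1.
Value = 19
Final answer: 19


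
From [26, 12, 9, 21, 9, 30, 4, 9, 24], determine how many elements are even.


Check each element:
  26 is even
  12 is even
  9 is odd
  21 is odd
  9 is odd
  30 is even
  4 is even
  9 is odd
  24 is even
Evens: [26, 12, 30, 4, 24]
Count of evens = 5
Final answer: 5


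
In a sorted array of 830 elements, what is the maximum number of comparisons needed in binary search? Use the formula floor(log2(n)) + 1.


Binary search halves the search space each step.
Maximum comparisons = floor(log2(830)) + 1
log2(830) = 9.697
floor(log2(830)) = 9, so 9 + 1 = 10
Final answer: 10


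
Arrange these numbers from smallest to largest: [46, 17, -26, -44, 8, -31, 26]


Original list: [46, 17, -26, -44, 8, -31, 26]
Repeatedly take the smallest remaining element:
  Remaining [46, 17, -26, -44, 8, -31, 26] -> smallest is -44
  Remaining [46, 17, -26, 8, -31, 26] -> smallest is -31
  Remaining [46, 17, -26, 8, 26] -> smallest is -26
  Remaining [46, 17, 8, 26] -> smallest is 8
  Remaining [46, 17, 26] -> smallest is 17
  Remaining [46, 26] -> smallest is 26
  Remaining [46] -> smallest is 46
Collecting the picks in order gives the sorted list.
Final answer: [-44, -31, -26, 8, 17, 26, 46]


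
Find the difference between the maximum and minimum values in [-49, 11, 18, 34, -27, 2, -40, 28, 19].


Maximum value: 34
Minimum value: -49
Range = 34 - (-49) = 83
Final answer: 83


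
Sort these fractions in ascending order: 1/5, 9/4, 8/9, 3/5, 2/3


Convert to decimal for comparison:
  1/5 = 0.2
  9/4 = 2.25
  8/9 = 0.8889
  3/5 = 0.6
  2/3 = 0.6667
Decimals in increasing order: 0.2 < 0.6 < 0.6667 < 0.8889 < 2.25
Writing each back as its fraction gives the sorted order.
Final answer: 1/5, 3/5, 2/3, 8/9, 9/4


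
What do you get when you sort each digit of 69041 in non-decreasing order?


The number 69041 has digits: 6, 9, 0, 4, 1
Sorted: 0, 1, 4, 6, 9
Joining the sorted digits gives the result.
Final answer: 01469


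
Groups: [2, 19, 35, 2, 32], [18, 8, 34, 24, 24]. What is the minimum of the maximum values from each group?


Find max of each group:
  Group 1: [2, 19, 35, 2, 32] -> max = 35
  Group 2: [18, 8, 34, 24, 24] -> max = 34
Maxes: [35, 34]
Minimum of maxes = 34
Final answer: 34


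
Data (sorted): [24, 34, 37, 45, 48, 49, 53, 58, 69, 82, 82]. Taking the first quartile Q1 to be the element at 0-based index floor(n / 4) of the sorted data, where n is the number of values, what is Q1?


The list has n = 11 elements.
Q1 index = floor(11 / 4) = floor(2.75) = 2
Counting from index 0 in the sorted data, the element at index 2 is 37.
Final answer: 37


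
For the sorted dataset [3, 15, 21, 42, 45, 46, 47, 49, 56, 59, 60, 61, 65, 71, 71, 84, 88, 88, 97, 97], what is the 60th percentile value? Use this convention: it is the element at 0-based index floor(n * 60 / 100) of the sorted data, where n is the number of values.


The dataset has n = 20 elements.
Index = floor(20 * 60 / 100) = floor(1200 / 100) = floor(12) = 12
Counting from index 0 in the sorted data, the element at index 12 is 65.
Final answer: 65


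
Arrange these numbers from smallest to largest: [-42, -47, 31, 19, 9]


Original list: [-42, -47, 31, 19, 9]
Repeatedly take the smallest remaining element:
  Remaining [-42, -47, 31, 19, 9] -> smallest is -47
  Remaining [-42, 31, 19, 9] -> smallest is -42
  Remaining [31, 19, 9] -> smallest is 9
  Remaining [31, 19] -> smallest is 19
  Remaining [31] -> smallest is 31
Collecting the picks in order gives the sorted list.
Final answer: [-47, -42, 9, 19, 31]


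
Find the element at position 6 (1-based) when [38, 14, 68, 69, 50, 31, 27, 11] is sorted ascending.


Sort ascending: [11, 14, 27, 31, 38, 50, 68, 69]
The 6th element (1-indexed) is at index 5.
Value = 50
Final answer: 50


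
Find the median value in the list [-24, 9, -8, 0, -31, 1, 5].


First, sort the list: [-31, -24, -8, 0, 1, 5, 9]
The list has 7 elements (odd count).
The middle index is 3 (0-based), and the element there is 0.
Final answer: 0


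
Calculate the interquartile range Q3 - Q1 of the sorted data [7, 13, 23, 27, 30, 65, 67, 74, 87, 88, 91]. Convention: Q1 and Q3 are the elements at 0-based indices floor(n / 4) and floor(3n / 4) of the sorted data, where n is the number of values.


The data has n = 11 elements.
Q1 index = floor(11 / 4) = floor(2.75) = 2; Q3 index = floor(3 * 11 / 4) = floor(8.25) = 8
Q1 = element at index 2 = 23
Q3 = element at index 8 = 87
IQR = 87 - 23 = 64
Final answer: 64


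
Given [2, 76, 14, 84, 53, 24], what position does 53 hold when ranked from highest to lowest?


Sort descending: [84, 76, 53, 24, 14, 2]
Find 53 in the sorted list.
53 is at position 3.
Final answer: 3


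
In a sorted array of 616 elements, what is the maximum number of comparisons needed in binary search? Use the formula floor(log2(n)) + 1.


Binary search halves the search space each step.
Maximum comparisons = floor(log2(616)) + 1
log2(616) = 9.2668
floor(log2(616)) = 9, so 9 + 1 = 10
Final answer: 10


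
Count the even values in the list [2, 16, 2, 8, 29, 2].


Check each element:
  2 is even
  16 is even
  2 is even
  8 is even
  29 is odd
  2 is even
Evens: [2, 16, 2, 8, 2]
Count of evens = 5
Final answer: 5


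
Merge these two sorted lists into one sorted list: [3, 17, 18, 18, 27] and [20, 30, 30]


List A: [3, 17, 18, 18, 27]
List B: [20, 30, 30]
Repeatedly compare the front elements and take the smaller:
  3 vs 20 -> take 3
  17 vs 20 -> take 17
  18 vs 20 -> take 18
  18 vs 20 -> take 18
  27 vs 20 -> take 20
  27 vs 30 -> take 27
  A is exhausted; append the rest of B: [30, 30]
Final answer: [3, 17, 18, 18, 20, 27, 30, 30]


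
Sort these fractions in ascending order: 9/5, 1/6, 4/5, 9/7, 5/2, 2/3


Convert to decimal for comparison:
  9/5 = 1.8
  1/6 = 0.1667
  4/5 = 0.8
  9/7 = 1.2857
  5/2 = 2.5
  2/3 = 0.6667
Decimals in increasing order: 0.1667 < 0.6667 < 0.8 < 1.2857 < 1.8 < 2.5
Writing each back as its fraction gives the sorted order.
Final answer: 1/6, 2/3, 4/5, 9/7, 9/5, 5/2


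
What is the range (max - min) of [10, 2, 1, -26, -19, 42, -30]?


Maximum value: 42
Minimum value: -30
Range = 42 - (-30) = 72
Final answer: 72


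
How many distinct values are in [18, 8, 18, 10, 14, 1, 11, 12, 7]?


List all unique values:
Distinct values: [1, 7, 8, 10, 11, 12, 14, 18]
Count = 8
Final answer: 8


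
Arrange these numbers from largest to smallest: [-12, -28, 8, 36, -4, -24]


Original list: [-12, -28, 8, 36, -4, -24]
Repeatedly take the largest remaining element:
  Remaining [-12, -28, 8, 36, -4, -24] -> largest is 36
  Remaining [-12, -28, 8, -4, -24] -> largest is 8
  Remaining [-12, -28, -4, -24] -> largest is -4
  Remaining [-12, -28, -24] -> largest is -12
  Remaining [-28, -24] -> largest is -24
  Remaining [-28] -> largest is -28
Collecting the picks in order gives the descending list.
Final answer: [36, 8, -4, -12, -24, -28]


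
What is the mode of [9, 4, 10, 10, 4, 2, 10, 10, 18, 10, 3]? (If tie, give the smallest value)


Count the frequency of each value:
  2 appears 1 time(s)
  3 appears 1 time(s)
  4 appears 2 time(s)
  9 appears 1 time(s)
  10 appears 5 time(s)
  18 appears 1 time(s)
Maximum frequency is 5.
Only 10 reaches that frequency, so it is the mode.
Final answer: 10


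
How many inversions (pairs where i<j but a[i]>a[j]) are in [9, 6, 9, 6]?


For each element, count the later elements that are smaller than it:
  9 (index 0): smaller elements after it = [6, 6] -> 2
  6 (index 1): smaller elements after it = [] -> 0
  9 (index 2): smaller elements after it = [6] -> 1
Total inversions = 2 + 0 + 1 = 3
Final answer: 3


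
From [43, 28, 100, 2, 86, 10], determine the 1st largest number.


Sort descending: [100, 86, 43, 28, 10, 2]
The 1st element (1-indexed) is at index 0.
Value = 100
Final answer: 100


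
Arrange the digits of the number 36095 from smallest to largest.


The number 36095 has digits: 3, 6, 0, 9, 5
Sorted: 0, 3, 5, 6, 9
Joining the sorted digits gives the result.
Final answer: 03569
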